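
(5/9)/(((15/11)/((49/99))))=49/243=0.20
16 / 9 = 1.78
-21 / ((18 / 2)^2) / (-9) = 7 / 243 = 0.03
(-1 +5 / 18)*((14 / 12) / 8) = -91 / 864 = -0.11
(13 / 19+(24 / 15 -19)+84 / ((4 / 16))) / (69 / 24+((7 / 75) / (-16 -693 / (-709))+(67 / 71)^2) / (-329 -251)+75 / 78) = 368383975213394400 / 4424765127467777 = 83.26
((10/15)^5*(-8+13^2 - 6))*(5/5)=4960/243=20.41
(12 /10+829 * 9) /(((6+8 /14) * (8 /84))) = 5484717 /460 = 11923.30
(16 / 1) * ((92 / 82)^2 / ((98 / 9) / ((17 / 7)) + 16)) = 2589984 / 2634127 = 0.98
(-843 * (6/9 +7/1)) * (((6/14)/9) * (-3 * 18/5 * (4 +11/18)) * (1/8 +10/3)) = 44523607/840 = 53004.29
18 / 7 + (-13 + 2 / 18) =-650 / 63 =-10.32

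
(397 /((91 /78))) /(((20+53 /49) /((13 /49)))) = 4.28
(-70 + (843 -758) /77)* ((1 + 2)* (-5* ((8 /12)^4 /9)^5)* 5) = 139067392000 /5284539057095991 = 0.00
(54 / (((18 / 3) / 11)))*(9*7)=6237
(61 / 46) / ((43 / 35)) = 2135 / 1978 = 1.08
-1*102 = -102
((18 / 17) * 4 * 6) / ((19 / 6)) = 8.02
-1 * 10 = -10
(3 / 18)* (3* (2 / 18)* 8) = 4 / 9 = 0.44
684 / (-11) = -684 / 11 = -62.18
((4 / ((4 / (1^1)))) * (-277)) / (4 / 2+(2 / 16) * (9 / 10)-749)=22160 / 59751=0.37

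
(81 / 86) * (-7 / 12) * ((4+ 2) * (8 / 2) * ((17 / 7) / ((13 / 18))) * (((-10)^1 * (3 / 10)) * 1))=74358 / 559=133.02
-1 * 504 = -504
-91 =-91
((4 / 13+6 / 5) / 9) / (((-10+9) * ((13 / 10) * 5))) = -196 / 7605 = -0.03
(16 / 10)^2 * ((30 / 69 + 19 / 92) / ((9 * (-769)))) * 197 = -185968 / 3979575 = -0.05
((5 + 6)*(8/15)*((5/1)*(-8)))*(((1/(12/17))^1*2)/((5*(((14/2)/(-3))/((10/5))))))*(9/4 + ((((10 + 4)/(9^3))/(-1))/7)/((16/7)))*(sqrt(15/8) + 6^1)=981002*sqrt(30)/15309 + 7848016/5103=1888.90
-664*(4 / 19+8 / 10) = -63744 / 95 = -670.99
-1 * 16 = -16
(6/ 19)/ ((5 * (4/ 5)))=3/ 38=0.08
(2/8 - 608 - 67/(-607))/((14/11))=-16228839/33992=-477.43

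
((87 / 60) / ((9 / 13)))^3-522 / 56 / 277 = 103516187387 / 11308248000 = 9.15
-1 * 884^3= -690807104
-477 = -477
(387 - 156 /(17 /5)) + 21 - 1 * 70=4966 /17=292.12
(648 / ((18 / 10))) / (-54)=-20 / 3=-6.67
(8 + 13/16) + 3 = 11.81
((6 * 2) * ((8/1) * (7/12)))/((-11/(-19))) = 1064/11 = 96.73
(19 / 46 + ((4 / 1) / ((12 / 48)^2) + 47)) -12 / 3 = 4941 / 46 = 107.41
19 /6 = 3.17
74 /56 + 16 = 485 /28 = 17.32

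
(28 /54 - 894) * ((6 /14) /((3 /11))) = -1404.04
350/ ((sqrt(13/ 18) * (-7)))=-150 * sqrt(26)/ 13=-58.83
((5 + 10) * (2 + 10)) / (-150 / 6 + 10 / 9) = -324 / 43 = -7.53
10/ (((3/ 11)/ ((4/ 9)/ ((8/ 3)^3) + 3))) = 7095/ 64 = 110.86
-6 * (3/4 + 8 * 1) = -105/2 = -52.50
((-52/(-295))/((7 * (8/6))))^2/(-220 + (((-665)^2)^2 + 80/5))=1521/833924422258988725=0.00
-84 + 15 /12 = -331 /4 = -82.75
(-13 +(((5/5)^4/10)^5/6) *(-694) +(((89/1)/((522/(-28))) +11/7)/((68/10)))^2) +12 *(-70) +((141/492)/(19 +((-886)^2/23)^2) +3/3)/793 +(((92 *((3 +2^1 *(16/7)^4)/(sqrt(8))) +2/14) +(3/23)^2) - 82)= -955557428150237267943525054232035971/1022404019392105547729153157900000 +3180325 *sqrt(2)/2401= 938.63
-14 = -14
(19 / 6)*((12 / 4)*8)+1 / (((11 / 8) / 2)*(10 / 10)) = 77.45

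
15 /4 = 3.75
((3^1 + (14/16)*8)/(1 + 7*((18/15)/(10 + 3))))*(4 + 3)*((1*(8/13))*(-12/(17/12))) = -403200/1819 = -221.66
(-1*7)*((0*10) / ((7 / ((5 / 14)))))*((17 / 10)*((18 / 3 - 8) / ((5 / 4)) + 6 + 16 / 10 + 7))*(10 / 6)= 0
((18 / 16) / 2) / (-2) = -9 / 32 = -0.28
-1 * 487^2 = -237169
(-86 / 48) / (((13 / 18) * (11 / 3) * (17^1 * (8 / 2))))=-387 / 38896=-0.01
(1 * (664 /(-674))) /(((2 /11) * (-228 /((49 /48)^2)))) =2192113 /88515072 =0.02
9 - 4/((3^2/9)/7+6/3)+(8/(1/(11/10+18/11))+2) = 5119/165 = 31.02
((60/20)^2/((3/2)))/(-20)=-3/10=-0.30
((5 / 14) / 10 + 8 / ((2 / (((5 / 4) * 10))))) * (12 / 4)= 4203 / 28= 150.11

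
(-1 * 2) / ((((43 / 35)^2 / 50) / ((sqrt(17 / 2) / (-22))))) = 30625 * sqrt(34) / 20339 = 8.78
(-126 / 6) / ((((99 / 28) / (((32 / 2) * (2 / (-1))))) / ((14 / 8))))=10976 / 33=332.61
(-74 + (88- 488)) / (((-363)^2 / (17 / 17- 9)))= 1264 / 43923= 0.03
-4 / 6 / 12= -1 / 18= -0.06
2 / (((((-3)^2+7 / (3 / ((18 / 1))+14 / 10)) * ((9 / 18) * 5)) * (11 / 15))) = 188 / 2321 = 0.08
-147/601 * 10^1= -1470/601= -2.45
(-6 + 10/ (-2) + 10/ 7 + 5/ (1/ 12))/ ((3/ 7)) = 353/ 3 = 117.67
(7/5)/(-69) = -7/345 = -0.02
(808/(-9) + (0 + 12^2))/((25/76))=37088/225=164.84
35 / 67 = 0.52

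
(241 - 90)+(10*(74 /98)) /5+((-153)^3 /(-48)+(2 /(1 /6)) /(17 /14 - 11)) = 74767.47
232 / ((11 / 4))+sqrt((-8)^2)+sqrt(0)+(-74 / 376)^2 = 92.40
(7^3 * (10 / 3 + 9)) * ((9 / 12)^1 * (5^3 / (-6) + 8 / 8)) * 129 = -64939847 / 8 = -8117480.88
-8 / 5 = -1.60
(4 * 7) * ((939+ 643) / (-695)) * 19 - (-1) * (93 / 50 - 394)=-11141613 / 6950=-1603.11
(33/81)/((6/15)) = 55/54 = 1.02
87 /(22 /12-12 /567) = 32886 /685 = 48.01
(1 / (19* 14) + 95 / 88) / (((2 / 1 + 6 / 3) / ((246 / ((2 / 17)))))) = 26511789 / 46816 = 566.30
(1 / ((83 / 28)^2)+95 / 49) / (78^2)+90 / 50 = 6162318157 / 3422868540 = 1.80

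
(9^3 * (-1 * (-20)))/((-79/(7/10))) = -10206/79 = -129.19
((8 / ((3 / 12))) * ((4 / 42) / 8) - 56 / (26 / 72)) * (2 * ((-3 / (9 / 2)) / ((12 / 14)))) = 84464 / 351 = 240.64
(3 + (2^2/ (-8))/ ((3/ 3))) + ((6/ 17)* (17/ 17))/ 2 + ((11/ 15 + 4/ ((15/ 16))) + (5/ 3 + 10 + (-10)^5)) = -10198027/ 102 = -99980.66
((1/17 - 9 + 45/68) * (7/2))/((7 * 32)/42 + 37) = -11823/17272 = -0.68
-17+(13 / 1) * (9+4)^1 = 152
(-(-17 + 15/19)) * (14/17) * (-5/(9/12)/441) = -1760/8721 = -0.20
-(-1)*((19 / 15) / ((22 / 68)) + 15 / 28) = 20563 / 4620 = 4.45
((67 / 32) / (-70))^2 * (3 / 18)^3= 4489 / 1083801600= 0.00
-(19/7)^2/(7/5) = -1805/343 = -5.26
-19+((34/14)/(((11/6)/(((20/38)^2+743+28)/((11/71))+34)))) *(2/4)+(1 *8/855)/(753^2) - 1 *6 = 25705244461255694/7801768840635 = 3294.80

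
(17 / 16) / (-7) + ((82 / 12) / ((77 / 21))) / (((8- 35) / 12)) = -10867 / 11088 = -0.98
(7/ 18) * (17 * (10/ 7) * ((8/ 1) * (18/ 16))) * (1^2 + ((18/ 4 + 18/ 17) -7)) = -75/ 2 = -37.50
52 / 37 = 1.41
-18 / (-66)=3 / 11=0.27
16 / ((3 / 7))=112 / 3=37.33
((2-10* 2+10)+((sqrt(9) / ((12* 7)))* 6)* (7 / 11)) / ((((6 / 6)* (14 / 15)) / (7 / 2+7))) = -7785 / 88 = -88.47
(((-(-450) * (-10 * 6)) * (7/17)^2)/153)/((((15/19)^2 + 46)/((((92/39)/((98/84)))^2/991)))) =-36666048000/13848956247737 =-0.00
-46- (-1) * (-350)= -396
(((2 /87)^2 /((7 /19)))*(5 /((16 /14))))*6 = 95 /2523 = 0.04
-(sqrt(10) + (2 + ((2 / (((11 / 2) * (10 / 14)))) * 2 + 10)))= -716 / 55-sqrt(10)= -16.18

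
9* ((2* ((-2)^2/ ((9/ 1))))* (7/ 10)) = 28/ 5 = 5.60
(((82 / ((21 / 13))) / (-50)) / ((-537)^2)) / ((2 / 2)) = -533 / 151393725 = -0.00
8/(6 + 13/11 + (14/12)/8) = 4224/3869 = 1.09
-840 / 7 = -120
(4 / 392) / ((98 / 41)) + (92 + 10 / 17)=15117393 / 163268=92.59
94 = 94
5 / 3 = 1.67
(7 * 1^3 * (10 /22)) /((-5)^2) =7 /55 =0.13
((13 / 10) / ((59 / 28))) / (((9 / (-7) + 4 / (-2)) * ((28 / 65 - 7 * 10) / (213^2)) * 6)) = 17890509 / 876622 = 20.41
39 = 39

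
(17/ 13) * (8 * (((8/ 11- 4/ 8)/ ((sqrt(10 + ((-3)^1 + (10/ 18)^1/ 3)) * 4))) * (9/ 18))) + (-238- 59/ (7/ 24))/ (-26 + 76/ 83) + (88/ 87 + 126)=255 * sqrt(582)/ 55484 + 30549637/ 211323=144.67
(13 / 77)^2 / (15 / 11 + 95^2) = 169 / 53517310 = 0.00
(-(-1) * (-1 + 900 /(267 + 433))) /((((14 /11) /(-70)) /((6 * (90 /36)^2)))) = -4125 /7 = -589.29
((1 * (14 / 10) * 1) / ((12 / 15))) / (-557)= -7 / 2228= -0.00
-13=-13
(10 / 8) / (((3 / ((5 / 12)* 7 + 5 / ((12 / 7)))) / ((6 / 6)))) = 2.43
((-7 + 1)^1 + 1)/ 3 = -5/ 3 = -1.67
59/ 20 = 2.95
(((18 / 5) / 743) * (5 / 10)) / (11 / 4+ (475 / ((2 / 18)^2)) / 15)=36 / 38156765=0.00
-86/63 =-1.37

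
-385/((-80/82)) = 3157/8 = 394.62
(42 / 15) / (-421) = -14 / 2105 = -0.01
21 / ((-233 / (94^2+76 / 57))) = -185584 / 233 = -796.50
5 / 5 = 1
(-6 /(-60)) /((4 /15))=3 /8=0.38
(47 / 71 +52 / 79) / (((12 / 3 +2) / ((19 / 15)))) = 28139 / 100962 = 0.28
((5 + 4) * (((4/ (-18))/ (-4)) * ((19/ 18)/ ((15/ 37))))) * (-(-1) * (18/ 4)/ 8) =703/ 960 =0.73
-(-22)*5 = 110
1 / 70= 0.01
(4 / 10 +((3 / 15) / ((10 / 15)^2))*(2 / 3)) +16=167 / 10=16.70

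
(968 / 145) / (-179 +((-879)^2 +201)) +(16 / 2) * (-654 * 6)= -3517038348952 / 112036135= -31392.00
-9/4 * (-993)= 8937/4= 2234.25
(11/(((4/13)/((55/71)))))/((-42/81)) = -212355/3976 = -53.41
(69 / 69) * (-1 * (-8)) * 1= 8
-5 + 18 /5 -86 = -437 /5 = -87.40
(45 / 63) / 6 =5 / 42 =0.12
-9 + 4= -5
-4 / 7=-0.57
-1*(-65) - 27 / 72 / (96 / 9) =16631 / 256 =64.96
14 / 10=7 / 5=1.40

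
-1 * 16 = -16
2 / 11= 0.18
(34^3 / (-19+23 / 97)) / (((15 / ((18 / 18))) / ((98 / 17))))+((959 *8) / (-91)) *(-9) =-45124 / 975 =-46.28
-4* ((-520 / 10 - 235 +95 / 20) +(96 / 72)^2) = 10097 / 9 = 1121.89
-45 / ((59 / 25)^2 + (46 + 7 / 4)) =-12500 / 14811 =-0.84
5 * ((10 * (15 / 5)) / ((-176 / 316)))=-5925 / 22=-269.32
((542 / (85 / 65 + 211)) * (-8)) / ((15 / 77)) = -542542 / 5175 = -104.84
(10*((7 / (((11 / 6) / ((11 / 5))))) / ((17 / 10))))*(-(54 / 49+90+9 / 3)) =-553320 / 119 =-4649.75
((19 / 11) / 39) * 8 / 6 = 76 / 1287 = 0.06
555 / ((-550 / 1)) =-111 / 110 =-1.01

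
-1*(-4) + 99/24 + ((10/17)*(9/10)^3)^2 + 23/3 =138508073/8670000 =15.98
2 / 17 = 0.12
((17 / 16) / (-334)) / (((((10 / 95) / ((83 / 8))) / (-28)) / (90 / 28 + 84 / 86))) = 67639107 / 1838336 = 36.79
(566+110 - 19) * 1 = 657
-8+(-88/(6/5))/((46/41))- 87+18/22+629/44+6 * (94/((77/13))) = -1063193/21252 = -50.03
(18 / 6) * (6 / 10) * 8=72 / 5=14.40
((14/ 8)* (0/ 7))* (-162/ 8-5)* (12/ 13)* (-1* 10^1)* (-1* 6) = 0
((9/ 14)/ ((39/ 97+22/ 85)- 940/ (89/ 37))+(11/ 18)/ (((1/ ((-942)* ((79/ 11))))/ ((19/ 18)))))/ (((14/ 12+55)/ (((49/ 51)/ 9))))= -3305687076530132/ 398538468080433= -8.29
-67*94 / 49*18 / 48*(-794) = 3750459 / 98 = 38269.99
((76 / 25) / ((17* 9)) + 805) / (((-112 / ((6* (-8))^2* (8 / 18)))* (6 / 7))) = -98534432 / 11475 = -8586.88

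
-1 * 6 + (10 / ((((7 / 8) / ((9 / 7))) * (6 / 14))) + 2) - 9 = 149 / 7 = 21.29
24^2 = 576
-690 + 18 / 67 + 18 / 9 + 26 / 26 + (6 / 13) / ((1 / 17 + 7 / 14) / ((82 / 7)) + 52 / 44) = -7513949855 / 10947599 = -686.36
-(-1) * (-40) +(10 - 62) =-92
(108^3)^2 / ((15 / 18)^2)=57127475625984 / 25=2285099025039.36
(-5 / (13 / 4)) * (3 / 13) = -60 / 169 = -0.36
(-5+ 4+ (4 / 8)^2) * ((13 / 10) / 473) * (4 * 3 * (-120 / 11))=1404 / 5203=0.27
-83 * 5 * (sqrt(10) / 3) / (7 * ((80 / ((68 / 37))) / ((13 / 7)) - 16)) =-91715 * sqrt(10) / 34524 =-8.40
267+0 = 267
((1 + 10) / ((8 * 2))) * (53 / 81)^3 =1637647 / 8503056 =0.19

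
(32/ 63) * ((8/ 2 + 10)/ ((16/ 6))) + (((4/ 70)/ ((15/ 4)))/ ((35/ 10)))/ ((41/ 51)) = 2.67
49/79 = 0.62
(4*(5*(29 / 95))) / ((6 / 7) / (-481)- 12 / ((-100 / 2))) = 2441075 / 95247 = 25.63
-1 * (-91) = 91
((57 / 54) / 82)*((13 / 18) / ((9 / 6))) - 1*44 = -1753241 / 39852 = -43.99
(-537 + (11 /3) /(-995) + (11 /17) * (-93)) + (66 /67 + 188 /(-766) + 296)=-391223853707 /1302167445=-300.44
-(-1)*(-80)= -80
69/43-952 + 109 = -36180/43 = -841.40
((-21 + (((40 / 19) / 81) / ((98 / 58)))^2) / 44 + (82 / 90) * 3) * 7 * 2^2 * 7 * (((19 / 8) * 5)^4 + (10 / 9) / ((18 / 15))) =177359412103210395595 / 20169339531264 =8793516.11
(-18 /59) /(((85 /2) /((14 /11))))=-504 /55165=-0.01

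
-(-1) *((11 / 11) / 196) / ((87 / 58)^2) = 1 / 441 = 0.00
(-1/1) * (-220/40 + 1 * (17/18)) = 41/9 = 4.56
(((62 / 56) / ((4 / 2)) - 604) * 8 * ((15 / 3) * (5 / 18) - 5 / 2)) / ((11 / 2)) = 675860 / 693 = 975.27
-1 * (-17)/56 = 17/56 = 0.30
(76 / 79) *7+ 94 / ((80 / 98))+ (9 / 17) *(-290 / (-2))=5335709 / 26860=198.65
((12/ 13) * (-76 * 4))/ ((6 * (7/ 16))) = -9728/ 91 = -106.90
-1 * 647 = -647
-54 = -54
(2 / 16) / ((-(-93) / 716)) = 179 / 186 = 0.96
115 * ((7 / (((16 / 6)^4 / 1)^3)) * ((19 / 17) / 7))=0.00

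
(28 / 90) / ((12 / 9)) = 7 / 30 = 0.23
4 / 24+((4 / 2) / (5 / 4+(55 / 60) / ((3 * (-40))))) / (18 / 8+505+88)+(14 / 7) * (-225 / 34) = -5676883757 / 434480118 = -13.07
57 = 57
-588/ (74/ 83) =-24402/ 37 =-659.51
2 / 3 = 0.67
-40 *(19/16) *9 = -855/2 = -427.50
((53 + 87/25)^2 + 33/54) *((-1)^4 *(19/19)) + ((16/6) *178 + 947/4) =87795409/22500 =3902.02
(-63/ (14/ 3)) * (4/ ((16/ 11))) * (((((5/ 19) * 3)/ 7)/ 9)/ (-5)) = 99/ 1064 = 0.09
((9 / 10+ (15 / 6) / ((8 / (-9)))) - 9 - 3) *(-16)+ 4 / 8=2231 / 10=223.10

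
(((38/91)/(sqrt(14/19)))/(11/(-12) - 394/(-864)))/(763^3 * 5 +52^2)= -0.00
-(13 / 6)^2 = -169 / 36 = -4.69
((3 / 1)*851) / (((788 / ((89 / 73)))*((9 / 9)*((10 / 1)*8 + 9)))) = 0.04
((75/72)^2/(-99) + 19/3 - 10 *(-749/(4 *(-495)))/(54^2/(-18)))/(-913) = -3256727/468566208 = -0.01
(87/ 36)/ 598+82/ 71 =590491/ 509496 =1.16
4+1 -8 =-3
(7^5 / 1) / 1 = 16807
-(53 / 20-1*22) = 387 / 20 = 19.35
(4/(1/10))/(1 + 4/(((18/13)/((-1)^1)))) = -360/17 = -21.18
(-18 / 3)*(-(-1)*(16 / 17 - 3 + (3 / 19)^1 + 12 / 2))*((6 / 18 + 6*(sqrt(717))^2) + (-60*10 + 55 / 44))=-29421266 / 323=-91087.51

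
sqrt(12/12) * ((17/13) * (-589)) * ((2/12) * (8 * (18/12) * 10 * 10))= -2002600/13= -154046.15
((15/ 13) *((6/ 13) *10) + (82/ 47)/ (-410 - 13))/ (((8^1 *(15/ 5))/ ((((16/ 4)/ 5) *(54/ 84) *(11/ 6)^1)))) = 98334731/ 470384460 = 0.21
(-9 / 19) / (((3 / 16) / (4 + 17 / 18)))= -712 / 57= -12.49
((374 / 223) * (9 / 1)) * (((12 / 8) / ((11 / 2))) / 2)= 2.06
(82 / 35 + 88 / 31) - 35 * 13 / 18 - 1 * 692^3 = -6471732425119 / 19530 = -331373908.10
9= 9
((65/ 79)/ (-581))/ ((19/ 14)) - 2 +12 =1245700/ 124583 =10.00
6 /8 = 3 /4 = 0.75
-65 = -65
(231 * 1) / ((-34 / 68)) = -462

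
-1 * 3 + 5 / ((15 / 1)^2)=-134 / 45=-2.98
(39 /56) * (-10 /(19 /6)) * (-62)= 18135 /133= 136.35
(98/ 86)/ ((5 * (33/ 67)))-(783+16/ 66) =-1851274/ 2365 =-782.78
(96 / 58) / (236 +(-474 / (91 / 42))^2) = 2028 / 58929595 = 0.00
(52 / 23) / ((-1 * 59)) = -52 / 1357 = -0.04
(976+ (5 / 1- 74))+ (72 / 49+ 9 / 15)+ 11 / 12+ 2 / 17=45486983 / 49980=910.10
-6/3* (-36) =72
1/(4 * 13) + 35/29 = 1849/1508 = 1.23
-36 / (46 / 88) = -68.87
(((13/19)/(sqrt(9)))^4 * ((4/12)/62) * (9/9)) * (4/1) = 57122/981708093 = 0.00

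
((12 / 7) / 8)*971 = 2913 / 14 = 208.07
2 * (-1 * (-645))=1290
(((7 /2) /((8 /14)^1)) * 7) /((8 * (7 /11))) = 539 /64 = 8.42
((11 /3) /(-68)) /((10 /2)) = -11 /1020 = -0.01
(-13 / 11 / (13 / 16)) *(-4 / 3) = 64 / 33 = 1.94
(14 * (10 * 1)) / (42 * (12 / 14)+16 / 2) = 35 / 11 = 3.18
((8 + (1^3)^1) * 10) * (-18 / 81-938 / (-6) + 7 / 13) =183280 / 13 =14098.46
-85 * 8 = -680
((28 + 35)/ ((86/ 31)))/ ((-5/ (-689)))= 3129.34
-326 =-326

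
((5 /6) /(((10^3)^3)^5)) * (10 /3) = 1 /360000000000000000000000000000000000000000000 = 0.00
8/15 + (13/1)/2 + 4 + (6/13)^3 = 733687/65910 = 11.13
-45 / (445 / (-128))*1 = 1152 / 89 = 12.94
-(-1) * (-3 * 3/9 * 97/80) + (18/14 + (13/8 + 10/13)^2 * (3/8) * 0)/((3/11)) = 1961/560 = 3.50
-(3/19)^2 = -9/361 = -0.02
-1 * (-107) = 107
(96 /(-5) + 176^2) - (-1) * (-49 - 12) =154479 /5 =30895.80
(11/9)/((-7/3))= -11/21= -0.52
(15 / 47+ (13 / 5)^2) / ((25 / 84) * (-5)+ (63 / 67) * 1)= -46813704 / 3622525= -12.92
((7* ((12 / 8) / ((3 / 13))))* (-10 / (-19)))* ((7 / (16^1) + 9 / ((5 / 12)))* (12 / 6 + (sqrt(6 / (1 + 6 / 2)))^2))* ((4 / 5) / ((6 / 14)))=7861217 / 2280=3447.90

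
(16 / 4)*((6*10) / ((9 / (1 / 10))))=8 / 3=2.67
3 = 3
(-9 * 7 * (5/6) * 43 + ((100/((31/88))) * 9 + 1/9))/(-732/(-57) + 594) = 3153563/6433740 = 0.49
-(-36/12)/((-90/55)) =-11/6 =-1.83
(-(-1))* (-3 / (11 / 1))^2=9 / 121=0.07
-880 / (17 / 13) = -11440 / 17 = -672.94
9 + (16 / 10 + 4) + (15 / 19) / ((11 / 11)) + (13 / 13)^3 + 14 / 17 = 27799 / 1615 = 17.21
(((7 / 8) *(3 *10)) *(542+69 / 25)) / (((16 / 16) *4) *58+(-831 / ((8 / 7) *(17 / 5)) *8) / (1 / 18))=-4861983 / 10391720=-0.47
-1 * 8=-8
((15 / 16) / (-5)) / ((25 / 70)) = -21 / 40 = -0.52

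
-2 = -2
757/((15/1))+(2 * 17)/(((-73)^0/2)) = 1777/15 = 118.47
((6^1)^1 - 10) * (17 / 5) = -68 / 5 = -13.60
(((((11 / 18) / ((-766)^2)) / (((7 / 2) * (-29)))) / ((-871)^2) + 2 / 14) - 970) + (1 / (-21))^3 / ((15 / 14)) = -248456729510518482493 / 256178660457790980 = -969.86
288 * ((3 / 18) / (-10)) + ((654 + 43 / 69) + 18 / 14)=1572428 / 2415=651.11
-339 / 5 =-67.80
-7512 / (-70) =3756 / 35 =107.31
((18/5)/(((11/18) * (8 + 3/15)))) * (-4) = -1296/451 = -2.87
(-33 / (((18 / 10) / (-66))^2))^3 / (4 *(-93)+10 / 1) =1178973845500000 / 4887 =241246950173.93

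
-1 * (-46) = 46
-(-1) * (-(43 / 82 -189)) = 15455 / 82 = 188.48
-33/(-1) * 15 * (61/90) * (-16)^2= 85888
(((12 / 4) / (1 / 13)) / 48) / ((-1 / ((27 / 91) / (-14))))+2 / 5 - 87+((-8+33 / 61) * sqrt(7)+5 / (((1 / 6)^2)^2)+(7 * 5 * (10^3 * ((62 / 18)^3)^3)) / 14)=518236013565223647199 / 3037376633760 - 455 * sqrt(7) / 61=170619589.24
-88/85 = -1.04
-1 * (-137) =137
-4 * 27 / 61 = -108 / 61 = -1.77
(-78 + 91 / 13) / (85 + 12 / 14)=-497 / 601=-0.83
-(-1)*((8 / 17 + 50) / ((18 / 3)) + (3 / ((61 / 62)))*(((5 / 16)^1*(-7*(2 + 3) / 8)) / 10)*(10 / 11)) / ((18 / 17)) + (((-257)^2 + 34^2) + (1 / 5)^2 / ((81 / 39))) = 3896610492319 / 57974400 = 67212.61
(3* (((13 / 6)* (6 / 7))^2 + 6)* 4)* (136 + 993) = 128014.78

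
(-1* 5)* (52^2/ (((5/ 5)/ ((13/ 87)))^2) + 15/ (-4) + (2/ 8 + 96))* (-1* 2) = 11571085/ 7569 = 1528.75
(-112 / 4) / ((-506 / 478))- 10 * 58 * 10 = -1460708 / 253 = -5773.55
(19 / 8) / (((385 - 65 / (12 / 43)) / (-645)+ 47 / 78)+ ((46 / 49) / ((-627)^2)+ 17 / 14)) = 204595732341 / 136201669726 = 1.50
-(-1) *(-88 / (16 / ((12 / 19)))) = -66 / 19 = -3.47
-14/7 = -2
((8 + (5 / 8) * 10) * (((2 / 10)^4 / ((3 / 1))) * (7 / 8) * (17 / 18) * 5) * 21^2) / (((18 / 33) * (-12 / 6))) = -1218679 / 96000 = -12.69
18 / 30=3 / 5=0.60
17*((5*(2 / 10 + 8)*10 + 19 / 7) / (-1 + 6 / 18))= -147339 / 14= -10524.21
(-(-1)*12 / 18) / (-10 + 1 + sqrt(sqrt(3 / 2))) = 2 / (3*(-9 + 2^(3 / 4)*3^(1 / 4) / 2)) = -0.08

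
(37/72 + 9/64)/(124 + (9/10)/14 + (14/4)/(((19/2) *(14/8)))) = 8645/1641456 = 0.01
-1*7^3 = -343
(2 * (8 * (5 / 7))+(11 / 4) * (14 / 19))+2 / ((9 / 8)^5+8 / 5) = 297436873 / 21180782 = 14.04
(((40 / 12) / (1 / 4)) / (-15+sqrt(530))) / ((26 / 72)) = 4.60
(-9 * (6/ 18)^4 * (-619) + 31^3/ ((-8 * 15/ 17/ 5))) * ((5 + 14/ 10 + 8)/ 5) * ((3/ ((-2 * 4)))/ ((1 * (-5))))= -4543167/ 1000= -4543.17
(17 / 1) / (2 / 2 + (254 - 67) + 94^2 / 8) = 34 / 2585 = 0.01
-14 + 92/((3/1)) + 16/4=62/3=20.67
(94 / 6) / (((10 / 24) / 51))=1917.60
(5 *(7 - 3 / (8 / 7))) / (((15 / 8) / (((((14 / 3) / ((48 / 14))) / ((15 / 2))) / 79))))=0.03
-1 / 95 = -0.01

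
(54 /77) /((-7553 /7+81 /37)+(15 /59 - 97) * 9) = -58941 /163680517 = -0.00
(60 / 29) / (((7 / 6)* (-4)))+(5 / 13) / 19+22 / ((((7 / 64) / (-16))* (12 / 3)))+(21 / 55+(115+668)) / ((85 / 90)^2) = 58387984079 / 796991195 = 73.26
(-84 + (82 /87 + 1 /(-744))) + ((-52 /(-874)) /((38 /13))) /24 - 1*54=-3069165239 /22393191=-137.06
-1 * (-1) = 1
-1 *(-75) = 75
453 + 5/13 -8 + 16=5998/13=461.38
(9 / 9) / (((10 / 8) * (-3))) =-4 / 15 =-0.27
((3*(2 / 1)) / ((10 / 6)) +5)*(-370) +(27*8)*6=-1886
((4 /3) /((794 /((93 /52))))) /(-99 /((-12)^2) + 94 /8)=248 /913497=0.00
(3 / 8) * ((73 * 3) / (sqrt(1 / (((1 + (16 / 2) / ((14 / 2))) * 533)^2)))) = 5252715 / 56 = 93798.48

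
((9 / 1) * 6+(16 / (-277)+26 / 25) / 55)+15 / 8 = 170305541 / 3047000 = 55.89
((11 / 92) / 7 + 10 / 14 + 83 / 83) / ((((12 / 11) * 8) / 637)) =1116115 / 8832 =126.37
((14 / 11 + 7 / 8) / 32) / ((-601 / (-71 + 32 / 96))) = 3339 / 423104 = 0.01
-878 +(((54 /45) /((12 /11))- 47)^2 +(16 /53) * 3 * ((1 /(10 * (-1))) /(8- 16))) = 6512753 /5300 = 1228.82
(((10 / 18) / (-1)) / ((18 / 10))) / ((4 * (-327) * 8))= 25 / 847584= 0.00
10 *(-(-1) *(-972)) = -9720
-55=-55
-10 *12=-120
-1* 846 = -846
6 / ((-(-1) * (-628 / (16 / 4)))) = -6 / 157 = -0.04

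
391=391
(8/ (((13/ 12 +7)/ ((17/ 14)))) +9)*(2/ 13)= 13854/ 8827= 1.57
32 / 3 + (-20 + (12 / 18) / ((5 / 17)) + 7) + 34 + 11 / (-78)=4393 / 130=33.79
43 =43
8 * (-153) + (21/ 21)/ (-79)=-96697/ 79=-1224.01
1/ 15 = 0.07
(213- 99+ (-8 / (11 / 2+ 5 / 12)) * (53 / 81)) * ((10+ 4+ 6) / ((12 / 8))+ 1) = 9324206 / 5751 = 1621.32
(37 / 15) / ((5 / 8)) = 3.95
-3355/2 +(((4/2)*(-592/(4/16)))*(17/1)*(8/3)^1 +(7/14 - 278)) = -649961/3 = -216653.67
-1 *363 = -363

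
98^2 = 9604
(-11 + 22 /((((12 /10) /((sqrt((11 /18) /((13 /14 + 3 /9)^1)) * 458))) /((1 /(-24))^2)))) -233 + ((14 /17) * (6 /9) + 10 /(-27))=-111914 /459 + 12595 * sqrt(12243) /137376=-233.68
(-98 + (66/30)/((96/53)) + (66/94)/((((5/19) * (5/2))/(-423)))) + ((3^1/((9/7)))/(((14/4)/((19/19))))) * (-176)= -665.56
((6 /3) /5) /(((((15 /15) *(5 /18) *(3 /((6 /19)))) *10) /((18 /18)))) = 36 /2375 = 0.02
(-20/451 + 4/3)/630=872/426195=0.00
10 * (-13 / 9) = -14.44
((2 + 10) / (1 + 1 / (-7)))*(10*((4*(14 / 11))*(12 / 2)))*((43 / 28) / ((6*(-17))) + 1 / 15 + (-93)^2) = 6916473592 / 187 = 36986489.80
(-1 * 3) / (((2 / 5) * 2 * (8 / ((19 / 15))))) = -19 / 32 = -0.59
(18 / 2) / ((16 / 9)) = 81 / 16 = 5.06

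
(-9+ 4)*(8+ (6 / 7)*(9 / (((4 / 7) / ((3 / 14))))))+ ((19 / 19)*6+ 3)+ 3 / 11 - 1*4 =-15151 / 308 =-49.19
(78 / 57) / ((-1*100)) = -13 / 950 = -0.01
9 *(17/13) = 153/13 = 11.77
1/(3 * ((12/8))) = 2/9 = 0.22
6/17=0.35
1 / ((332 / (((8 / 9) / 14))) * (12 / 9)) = 1 / 6972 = 0.00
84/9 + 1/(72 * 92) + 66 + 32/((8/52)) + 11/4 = 1895017/6624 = 286.08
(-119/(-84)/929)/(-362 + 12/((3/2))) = -17/3946392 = -0.00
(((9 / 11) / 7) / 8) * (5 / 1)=45 / 616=0.07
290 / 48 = 145 / 24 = 6.04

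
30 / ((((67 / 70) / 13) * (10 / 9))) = 24570 / 67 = 366.72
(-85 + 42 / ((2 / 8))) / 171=83 / 171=0.49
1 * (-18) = -18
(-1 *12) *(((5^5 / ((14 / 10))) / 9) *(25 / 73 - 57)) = 258500000 / 1533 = 168623.61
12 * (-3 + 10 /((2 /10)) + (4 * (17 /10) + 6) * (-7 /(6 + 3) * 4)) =1292 /15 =86.13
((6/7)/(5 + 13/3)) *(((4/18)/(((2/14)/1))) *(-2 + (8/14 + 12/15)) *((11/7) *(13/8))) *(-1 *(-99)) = -155727/6860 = -22.70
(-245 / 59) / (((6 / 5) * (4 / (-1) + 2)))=1225 / 708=1.73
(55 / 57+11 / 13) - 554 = -409172 / 741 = -552.19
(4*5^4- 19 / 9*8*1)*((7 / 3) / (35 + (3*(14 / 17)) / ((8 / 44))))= 189958 / 1593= 119.25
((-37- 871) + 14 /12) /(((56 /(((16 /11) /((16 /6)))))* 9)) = -5441 /5544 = -0.98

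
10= 10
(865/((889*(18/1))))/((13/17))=14705/208026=0.07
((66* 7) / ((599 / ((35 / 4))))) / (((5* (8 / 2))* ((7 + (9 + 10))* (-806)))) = -1617 / 100421152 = -0.00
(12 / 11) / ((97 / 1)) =12 / 1067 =0.01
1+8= 9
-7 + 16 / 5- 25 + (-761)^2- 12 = 2895401 / 5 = 579080.20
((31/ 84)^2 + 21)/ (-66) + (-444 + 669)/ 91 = 13030019/ 6054048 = 2.15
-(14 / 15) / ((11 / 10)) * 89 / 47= -2492 / 1551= -1.61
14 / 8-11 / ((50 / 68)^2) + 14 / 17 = -755313 / 42500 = -17.77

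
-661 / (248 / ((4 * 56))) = -18508 / 31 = -597.03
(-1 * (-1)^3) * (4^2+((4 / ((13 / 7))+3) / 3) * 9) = 409 / 13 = 31.46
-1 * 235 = -235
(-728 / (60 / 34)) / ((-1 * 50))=3094 / 375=8.25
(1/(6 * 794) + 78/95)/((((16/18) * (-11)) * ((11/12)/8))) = -3345183/4563515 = -0.73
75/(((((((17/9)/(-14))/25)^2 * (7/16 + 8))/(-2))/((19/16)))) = -209475000/289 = -724826.99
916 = 916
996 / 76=249 / 19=13.11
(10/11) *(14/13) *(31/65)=868/1859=0.47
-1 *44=-44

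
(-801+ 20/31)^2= 615585721/961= 640567.87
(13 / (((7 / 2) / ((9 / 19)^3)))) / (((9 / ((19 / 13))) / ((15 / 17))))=2430 / 42959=0.06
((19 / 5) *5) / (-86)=-19 / 86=-0.22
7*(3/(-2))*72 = -756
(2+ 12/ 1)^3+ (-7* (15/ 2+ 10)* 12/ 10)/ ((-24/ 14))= 11319/ 4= 2829.75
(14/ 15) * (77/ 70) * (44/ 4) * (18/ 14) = 363/ 25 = 14.52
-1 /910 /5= -1 /4550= -0.00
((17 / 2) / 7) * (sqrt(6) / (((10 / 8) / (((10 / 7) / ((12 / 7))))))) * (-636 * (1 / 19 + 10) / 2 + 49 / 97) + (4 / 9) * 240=320 / 3 - 100141135 * sqrt(6) / 38703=-6231.21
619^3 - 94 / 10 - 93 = 1185882783 / 5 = 237176556.60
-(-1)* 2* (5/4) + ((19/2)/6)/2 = 79/24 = 3.29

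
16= 16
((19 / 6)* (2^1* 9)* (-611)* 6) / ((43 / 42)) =-8776404 / 43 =-204102.42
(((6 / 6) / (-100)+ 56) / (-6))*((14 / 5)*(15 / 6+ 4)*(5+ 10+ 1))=-1019018 / 375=-2717.38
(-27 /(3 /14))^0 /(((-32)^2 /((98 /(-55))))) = -49 /28160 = -0.00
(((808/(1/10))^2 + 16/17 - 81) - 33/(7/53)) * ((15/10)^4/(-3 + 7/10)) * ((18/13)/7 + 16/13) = -205286167.58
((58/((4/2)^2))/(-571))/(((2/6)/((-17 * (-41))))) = -53.10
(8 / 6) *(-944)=-3776 / 3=-1258.67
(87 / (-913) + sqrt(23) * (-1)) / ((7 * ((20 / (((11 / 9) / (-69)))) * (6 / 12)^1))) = 29 / 1202670 + 11 * sqrt(23) / 43470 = 0.00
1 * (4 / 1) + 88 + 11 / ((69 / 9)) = 2149 / 23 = 93.43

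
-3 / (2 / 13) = -39 / 2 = -19.50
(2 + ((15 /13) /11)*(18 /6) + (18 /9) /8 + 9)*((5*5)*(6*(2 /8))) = 496125 /1144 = 433.68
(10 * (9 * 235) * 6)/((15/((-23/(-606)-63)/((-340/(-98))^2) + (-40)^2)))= 787621201629/58378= 13491746.92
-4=-4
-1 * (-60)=60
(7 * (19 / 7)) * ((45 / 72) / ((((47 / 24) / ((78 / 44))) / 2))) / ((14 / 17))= 188955 / 7238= 26.11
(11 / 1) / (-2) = -11 / 2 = -5.50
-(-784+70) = 714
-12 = -12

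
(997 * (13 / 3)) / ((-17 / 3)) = -12961 / 17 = -762.41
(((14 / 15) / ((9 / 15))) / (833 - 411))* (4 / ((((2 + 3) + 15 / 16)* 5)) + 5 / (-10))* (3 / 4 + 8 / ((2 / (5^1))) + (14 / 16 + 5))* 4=-172459 / 1202700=-0.14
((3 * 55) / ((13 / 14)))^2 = 5336100 / 169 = 31574.56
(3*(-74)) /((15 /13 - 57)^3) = 81289 /63776196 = 0.00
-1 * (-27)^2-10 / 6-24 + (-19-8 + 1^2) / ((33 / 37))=-8622 / 11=-783.82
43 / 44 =0.98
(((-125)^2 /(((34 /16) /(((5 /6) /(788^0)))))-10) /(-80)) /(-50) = 31199 /20400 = 1.53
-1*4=-4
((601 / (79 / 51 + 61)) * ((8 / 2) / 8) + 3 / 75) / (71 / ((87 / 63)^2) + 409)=4481399 / 412808000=0.01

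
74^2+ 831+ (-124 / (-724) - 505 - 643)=933810 / 181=5159.17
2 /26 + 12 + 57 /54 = 3073 /234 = 13.13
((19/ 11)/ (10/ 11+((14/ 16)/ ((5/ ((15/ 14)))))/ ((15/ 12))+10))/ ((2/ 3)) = 190/ 811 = 0.23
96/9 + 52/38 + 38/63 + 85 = 116873/1197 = 97.64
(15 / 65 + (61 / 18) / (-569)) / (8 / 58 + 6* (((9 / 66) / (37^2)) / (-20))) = 130720703630 / 80184449007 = 1.63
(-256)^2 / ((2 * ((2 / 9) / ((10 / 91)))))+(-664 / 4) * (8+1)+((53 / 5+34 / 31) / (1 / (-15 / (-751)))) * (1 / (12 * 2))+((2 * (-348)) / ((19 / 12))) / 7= 4716722187301 / 322022792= 14647.17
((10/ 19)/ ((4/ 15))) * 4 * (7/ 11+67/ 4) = 137.26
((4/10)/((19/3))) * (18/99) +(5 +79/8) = 124451/8360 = 14.89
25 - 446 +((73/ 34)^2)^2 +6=-526181199/ 1336336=-393.75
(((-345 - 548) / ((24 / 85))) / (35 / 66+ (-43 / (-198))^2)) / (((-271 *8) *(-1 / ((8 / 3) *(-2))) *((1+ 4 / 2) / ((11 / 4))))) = 303088665 / 24540676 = 12.35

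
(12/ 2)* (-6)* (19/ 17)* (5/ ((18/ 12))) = -2280/ 17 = -134.12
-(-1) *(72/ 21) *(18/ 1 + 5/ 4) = 66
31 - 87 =-56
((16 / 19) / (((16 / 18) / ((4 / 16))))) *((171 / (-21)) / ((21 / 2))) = -0.18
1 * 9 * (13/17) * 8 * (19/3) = 5928/17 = 348.71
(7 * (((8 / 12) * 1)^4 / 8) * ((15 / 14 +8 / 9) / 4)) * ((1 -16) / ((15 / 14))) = -1729 / 1458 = -1.19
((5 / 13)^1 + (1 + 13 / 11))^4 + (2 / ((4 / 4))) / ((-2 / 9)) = 14377672312 / 418161601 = 34.38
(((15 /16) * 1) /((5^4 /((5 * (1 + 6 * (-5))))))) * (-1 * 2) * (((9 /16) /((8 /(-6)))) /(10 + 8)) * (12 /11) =-783 /70400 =-0.01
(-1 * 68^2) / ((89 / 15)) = -69360 / 89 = -779.33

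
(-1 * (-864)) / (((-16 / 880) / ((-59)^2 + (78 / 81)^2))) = -4467452000 / 27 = -165461185.19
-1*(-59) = 59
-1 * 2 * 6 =-12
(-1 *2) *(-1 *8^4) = 8192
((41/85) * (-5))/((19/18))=-738/323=-2.28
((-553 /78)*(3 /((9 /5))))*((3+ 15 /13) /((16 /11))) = -91245 /2704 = -33.74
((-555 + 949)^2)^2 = 24098215696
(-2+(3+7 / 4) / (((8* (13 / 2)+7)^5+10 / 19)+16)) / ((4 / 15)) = -326005486797 / 43467398384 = -7.50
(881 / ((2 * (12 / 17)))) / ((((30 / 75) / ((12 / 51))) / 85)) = 374425 / 12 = 31202.08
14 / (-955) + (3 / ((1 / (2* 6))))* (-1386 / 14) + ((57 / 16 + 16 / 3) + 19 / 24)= -54310119 / 15280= -3554.33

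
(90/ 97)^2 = 8100/ 9409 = 0.86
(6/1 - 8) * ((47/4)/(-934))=47/1868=0.03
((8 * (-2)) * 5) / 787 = -0.10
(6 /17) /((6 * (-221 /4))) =-4 /3757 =-0.00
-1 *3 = -3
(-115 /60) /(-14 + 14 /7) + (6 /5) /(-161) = 17651 /115920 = 0.15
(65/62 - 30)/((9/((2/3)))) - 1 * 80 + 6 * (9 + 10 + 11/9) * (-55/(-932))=-14623520/195021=-74.98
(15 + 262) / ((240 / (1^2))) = 277 / 240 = 1.15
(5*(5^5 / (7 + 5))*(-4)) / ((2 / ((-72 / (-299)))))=-187500 / 299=-627.09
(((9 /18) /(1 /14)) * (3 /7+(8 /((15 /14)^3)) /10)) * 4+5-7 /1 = 476078 /16875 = 28.21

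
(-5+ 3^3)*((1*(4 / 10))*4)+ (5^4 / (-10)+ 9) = -18.30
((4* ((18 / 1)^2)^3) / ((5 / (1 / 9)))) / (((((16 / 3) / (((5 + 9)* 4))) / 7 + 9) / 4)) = 8888527872 / 6625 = 1341664.58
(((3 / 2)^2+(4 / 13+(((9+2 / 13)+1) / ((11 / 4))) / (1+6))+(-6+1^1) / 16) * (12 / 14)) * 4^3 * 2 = 193776 / 637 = 304.20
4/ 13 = 0.31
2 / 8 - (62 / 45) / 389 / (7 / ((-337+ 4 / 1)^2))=-3041993 / 54460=-55.86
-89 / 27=-3.30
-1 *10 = -10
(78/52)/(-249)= -1/166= -0.01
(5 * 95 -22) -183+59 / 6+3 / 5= 8413 / 30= 280.43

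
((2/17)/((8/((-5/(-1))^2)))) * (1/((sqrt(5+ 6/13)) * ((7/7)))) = 25 * sqrt(923)/4828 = 0.16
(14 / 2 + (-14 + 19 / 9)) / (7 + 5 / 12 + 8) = -176 / 555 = -0.32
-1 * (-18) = 18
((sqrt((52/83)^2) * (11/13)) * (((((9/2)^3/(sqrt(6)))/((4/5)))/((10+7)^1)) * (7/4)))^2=26257614075/4077406208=6.44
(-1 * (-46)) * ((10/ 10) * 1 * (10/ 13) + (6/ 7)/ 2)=5014/ 91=55.10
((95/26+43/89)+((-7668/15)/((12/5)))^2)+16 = 105030463/2314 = 45389.14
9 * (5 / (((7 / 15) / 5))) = 3375 / 7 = 482.14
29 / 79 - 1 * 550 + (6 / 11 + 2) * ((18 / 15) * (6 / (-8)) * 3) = -2418017 / 4345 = -556.51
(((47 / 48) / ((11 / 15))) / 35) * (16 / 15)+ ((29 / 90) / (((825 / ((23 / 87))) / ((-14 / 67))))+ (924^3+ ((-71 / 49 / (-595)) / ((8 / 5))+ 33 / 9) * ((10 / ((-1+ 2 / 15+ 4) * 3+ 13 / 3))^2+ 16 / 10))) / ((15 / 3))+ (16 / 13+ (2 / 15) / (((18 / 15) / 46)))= 3442996650851103697141109 / 21821804922645000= 157777812.75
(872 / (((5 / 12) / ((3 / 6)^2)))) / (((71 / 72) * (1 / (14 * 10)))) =5273856 / 71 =74279.66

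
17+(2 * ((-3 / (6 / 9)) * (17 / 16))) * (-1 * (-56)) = -1037 / 2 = -518.50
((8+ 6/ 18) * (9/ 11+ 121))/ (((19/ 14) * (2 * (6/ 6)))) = 234500/ 627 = 374.00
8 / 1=8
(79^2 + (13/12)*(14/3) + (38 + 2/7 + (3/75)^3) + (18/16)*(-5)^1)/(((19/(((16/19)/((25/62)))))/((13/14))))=2097504328946/3273046875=640.84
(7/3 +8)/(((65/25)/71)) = 282.18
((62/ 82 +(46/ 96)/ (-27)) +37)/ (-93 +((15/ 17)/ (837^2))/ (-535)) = -10515964591905/ 25914876784352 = -0.41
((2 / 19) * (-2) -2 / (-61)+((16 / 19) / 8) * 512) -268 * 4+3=-1176713 / 1159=-1015.28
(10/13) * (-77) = -770/13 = -59.23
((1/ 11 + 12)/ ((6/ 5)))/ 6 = 665/ 396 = 1.68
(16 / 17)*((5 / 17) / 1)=0.28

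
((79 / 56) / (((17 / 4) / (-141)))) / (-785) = 11139 / 186830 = 0.06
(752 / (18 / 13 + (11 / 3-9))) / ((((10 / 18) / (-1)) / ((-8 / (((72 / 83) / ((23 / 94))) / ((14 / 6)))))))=-99268 / 55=-1804.87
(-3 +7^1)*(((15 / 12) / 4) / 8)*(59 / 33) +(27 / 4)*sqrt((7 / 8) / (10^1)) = 295 / 1056 +27*sqrt(35) / 80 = 2.28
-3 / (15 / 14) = -14 / 5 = -2.80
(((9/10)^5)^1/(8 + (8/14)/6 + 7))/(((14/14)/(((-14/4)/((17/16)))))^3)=-6805279152/4866940625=-1.40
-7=-7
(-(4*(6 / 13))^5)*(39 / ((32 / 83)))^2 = -482119776 / 2197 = -219444.60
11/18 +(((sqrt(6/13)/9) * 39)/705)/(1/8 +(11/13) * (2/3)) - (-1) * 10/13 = 104 * sqrt(78)/151575 +323/234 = 1.39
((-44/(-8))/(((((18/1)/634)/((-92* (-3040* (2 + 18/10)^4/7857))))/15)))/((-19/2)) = -1337839938688/589275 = -2270315.11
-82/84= -41/42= -0.98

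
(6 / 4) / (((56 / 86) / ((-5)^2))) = 3225 / 56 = 57.59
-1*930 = -930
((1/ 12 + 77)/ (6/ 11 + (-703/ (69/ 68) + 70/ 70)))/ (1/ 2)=-234025/ 1049342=-0.22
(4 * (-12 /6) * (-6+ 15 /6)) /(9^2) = 28 /81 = 0.35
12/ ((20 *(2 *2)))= 3/ 20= 0.15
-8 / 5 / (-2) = 4 / 5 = 0.80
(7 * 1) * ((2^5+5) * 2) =518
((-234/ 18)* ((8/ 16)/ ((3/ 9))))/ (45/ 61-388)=2379/ 47246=0.05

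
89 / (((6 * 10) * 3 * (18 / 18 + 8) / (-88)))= -1958 / 405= -4.83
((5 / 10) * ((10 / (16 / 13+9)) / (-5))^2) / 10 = 169 / 88445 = 0.00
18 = 18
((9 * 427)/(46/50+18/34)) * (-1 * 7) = -1633275/88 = -18559.94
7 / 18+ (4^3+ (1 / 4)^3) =37097 / 576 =64.40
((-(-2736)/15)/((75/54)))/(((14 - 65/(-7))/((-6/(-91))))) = 98496/264875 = 0.37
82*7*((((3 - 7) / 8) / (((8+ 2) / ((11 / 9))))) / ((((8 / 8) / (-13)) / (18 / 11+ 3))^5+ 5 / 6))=-44936548762244139 / 1067545502719015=-42.09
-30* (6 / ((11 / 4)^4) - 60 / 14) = 12854340 / 102487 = 125.42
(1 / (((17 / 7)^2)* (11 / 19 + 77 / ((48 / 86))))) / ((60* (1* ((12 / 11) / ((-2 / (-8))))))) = 931 / 199167240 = 0.00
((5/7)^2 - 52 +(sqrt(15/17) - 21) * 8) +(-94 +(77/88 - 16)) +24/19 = -2438115/7448 +8 * sqrt(255)/17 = -319.84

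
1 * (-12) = -12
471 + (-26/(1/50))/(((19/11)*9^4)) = 58700089/124659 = 470.89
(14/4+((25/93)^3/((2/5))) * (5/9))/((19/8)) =1.49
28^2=784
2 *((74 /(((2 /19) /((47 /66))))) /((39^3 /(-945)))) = -1156435 /72501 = -15.95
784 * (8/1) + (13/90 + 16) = 565933/90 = 6288.14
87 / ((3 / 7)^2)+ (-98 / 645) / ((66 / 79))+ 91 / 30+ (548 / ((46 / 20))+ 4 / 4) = 700826381 / 979110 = 715.78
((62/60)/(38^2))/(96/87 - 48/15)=-899/2633856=-0.00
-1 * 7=-7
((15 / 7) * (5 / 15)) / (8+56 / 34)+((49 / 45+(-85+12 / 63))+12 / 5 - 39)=-120.25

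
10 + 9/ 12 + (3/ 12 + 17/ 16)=193/ 16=12.06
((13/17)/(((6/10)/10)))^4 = 26385.95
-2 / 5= -0.40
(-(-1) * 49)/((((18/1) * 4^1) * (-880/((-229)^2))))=-40.56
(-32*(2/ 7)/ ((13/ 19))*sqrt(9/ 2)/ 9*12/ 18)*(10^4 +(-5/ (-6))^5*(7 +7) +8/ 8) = -227449076*sqrt(2)/ 15309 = -21011.27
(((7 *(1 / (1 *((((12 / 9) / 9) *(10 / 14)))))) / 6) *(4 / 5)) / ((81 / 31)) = 1519 / 450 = 3.38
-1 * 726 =-726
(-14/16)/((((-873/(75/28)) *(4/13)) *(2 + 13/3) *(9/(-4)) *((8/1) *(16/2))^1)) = -325/33970176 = -0.00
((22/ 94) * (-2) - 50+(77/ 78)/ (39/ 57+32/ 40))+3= -514739/ 10998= -46.80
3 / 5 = 0.60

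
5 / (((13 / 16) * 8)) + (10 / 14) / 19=1395 / 1729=0.81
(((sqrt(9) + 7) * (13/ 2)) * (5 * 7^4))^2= 608907105625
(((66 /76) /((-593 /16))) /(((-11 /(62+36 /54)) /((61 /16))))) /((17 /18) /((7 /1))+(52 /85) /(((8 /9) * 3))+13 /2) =61411140 /828316039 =0.07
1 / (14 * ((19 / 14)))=1 / 19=0.05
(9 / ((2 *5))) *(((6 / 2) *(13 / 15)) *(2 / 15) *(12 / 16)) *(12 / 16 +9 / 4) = 351 / 500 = 0.70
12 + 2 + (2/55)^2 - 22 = -24196/3025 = -8.00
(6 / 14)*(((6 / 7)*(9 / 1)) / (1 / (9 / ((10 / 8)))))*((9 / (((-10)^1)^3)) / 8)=-6561 / 245000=-0.03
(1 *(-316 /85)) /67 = -0.06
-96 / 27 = -32 / 9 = -3.56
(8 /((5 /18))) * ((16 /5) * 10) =4608 /5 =921.60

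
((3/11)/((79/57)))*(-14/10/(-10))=1197/43450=0.03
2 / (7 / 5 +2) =10 / 17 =0.59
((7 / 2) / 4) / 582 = 7 / 4656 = 0.00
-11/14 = -0.79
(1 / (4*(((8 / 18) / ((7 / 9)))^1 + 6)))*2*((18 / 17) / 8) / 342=7 / 237728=0.00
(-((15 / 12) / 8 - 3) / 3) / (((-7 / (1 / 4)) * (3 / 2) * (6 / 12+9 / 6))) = -13 / 1152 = -0.01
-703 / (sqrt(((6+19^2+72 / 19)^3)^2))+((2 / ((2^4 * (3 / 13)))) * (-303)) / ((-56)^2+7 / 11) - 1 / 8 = -8557836316315649 / 48256946916643500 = -0.18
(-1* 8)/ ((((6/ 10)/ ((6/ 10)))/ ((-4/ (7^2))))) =32/ 49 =0.65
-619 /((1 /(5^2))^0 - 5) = 619 /4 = 154.75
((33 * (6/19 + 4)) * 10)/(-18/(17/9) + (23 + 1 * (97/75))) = 8625375/89414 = 96.47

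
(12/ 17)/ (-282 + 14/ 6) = -0.00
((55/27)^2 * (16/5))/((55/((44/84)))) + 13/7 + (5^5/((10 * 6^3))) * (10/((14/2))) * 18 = 342799/8748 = 39.19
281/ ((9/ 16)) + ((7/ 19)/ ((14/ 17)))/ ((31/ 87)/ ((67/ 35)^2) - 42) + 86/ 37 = 103927361472905/ 207080571474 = 501.87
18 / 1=18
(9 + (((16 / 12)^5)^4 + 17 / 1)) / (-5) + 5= -63.27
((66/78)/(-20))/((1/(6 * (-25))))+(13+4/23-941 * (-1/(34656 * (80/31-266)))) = 1651726007375/84617267904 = 19.52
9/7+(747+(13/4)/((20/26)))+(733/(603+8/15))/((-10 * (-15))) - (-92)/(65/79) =28482335603/32952920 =864.33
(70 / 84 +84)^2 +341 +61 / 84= 949841 / 126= 7538.42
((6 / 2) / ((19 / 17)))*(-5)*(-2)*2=1020 / 19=53.68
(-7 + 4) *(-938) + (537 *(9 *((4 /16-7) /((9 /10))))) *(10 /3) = -118011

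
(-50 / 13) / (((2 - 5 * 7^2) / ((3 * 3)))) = 50 / 351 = 0.14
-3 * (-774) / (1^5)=2322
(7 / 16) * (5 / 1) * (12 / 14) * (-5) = -9.38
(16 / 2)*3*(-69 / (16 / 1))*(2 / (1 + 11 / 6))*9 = -11178 / 17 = -657.53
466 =466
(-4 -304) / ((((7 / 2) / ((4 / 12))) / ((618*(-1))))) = 18128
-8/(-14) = 4/7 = 0.57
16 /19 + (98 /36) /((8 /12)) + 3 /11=13037 /2508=5.20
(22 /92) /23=11 /1058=0.01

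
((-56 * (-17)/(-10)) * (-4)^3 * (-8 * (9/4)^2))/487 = -1233792/2435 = -506.69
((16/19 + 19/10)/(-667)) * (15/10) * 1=-1563/253460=-0.01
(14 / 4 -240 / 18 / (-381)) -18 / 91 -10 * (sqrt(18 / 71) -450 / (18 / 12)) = 624772223 / 208026 -30 * sqrt(142) / 71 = 2998.30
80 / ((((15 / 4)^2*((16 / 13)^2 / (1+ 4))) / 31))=5239 / 9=582.11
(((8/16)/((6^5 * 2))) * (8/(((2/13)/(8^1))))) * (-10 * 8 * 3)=-260/81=-3.21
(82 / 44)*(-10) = -205 / 11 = -18.64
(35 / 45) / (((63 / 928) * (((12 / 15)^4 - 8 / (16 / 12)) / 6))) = -580000 / 47169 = -12.30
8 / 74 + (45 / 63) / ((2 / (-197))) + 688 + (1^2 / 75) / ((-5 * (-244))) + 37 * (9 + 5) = 26915594509 / 23698500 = 1135.75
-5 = -5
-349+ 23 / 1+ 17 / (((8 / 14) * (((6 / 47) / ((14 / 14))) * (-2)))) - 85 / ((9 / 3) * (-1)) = -6627 / 16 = -414.19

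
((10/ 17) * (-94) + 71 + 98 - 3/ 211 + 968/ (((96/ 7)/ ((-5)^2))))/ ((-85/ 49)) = -3961574981/ 3658740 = -1082.77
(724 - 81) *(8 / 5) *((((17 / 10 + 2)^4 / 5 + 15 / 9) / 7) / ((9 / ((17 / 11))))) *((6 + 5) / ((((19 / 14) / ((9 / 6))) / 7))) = 449344781711 / 5343750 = 84087.91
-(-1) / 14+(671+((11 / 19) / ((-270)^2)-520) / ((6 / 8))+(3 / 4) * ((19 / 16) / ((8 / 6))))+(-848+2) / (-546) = -485085656719 / 24200467200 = -20.04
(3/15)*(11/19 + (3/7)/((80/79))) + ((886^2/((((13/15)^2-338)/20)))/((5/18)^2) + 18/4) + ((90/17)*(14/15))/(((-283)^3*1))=-938429033696206629844763/1555438720313186800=-603321.12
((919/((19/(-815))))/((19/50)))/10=-3744925/361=-10373.75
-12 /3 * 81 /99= -36 /11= -3.27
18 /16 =9 /8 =1.12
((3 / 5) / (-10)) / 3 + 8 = 399 / 50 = 7.98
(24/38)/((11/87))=1044/209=5.00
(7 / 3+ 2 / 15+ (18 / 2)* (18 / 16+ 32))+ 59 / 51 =205189 / 680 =301.75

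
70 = 70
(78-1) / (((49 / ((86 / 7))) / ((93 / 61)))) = 87978 / 2989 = 29.43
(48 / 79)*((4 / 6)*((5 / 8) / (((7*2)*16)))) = 5 / 4424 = 0.00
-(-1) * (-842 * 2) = -1684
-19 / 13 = -1.46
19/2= 9.50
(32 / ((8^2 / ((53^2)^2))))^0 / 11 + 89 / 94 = 1073 / 1034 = 1.04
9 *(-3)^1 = -27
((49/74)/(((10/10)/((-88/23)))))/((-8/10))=2695/851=3.17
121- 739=-618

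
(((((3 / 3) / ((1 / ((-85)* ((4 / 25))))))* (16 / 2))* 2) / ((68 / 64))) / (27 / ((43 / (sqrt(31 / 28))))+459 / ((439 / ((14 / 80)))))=5539063914496 / 59574273579 - 1357742571520* sqrt(217) / 59574273579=-242.75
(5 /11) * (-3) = -15 /11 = -1.36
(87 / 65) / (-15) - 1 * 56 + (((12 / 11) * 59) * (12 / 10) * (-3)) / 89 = -18674551 / 318175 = -58.69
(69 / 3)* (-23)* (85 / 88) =-44965 / 88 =-510.97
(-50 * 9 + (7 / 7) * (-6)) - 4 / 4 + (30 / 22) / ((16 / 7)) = -80327 / 176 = -456.40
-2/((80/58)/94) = -1363/10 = -136.30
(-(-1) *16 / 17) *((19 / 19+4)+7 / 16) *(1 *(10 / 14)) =435 / 119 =3.66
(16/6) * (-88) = -704/3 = -234.67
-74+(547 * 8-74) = 4228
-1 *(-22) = 22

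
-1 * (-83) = 83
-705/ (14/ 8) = -402.86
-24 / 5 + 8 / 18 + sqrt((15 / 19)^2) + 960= 817751 / 855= 956.43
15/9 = 5/3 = 1.67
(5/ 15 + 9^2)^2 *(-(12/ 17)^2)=-952576/ 289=-3296.11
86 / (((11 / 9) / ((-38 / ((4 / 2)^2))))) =-7353 / 11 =-668.45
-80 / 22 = -40 / 11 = -3.64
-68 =-68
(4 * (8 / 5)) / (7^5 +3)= 0.00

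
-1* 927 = -927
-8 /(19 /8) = -64 /19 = -3.37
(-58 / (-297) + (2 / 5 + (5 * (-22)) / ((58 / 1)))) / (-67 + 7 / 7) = 56039 / 2842290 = 0.02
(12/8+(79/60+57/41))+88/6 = 46429/2460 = 18.87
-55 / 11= -5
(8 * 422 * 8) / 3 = 9002.67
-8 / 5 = -1.60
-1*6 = -6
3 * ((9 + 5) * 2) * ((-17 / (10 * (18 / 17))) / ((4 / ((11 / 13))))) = -28.53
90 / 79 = 1.14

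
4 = 4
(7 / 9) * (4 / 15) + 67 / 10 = 373 / 54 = 6.91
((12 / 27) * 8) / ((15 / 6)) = 64 / 45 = 1.42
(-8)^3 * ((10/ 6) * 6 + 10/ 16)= -5440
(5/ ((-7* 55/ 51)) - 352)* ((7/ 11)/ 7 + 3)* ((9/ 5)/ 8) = -830943/ 3388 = -245.26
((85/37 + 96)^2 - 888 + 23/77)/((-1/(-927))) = 857440660212/105413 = 8134107.37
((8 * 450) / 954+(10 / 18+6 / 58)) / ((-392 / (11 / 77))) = -15329 / 9489438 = -0.00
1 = 1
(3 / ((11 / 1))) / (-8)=-3 / 88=-0.03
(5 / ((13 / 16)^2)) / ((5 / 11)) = 2816 / 169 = 16.66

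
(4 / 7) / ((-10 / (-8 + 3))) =2 / 7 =0.29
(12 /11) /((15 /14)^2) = 784 /825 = 0.95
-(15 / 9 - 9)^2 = -53.78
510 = 510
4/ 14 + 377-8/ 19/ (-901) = 45211335/ 119833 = 377.29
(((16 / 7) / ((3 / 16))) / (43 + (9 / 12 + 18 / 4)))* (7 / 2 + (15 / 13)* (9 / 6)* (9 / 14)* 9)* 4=5037056 / 368823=13.66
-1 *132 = -132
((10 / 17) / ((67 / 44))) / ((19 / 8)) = 3520 / 21641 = 0.16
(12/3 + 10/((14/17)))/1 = 113/7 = 16.14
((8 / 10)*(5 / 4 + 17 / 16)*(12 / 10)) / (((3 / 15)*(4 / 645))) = 14319 / 8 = 1789.88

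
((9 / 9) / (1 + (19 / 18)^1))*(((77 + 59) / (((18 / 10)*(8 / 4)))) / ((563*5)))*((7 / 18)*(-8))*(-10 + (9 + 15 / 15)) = 0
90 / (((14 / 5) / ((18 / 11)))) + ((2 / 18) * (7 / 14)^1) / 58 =4228277 / 80388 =52.60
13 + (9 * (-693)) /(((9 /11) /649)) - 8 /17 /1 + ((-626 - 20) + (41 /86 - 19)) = -7233945289 /1462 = -4947978.99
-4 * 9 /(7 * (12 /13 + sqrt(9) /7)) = -156 /41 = -3.80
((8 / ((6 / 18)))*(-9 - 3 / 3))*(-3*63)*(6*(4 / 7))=155520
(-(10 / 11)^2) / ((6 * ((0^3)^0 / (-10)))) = 500 / 363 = 1.38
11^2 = 121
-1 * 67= -67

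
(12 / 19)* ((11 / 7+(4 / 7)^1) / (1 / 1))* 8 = 1440 / 133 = 10.83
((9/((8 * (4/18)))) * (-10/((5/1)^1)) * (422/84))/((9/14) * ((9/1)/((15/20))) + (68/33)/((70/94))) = -940005/193696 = -4.85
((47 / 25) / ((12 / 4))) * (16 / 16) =47 / 75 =0.63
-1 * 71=-71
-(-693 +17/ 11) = 7606/ 11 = 691.45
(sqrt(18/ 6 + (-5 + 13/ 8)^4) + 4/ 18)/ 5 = 2/ 45 + sqrt(543729)/ 320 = 2.35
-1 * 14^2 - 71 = -267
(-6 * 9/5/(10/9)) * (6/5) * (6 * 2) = -17496/125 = -139.97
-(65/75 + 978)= -14683/15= -978.87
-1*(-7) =7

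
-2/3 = -0.67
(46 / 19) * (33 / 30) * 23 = 5819 / 95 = 61.25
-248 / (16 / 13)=-403 / 2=-201.50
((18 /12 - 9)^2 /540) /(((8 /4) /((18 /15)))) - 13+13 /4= -155 /16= -9.69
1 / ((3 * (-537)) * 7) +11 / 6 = 41347 / 22554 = 1.83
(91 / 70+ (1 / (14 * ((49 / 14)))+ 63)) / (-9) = -31517 / 4410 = -7.15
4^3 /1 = 64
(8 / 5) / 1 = 8 / 5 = 1.60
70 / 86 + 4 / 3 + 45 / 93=10522 / 3999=2.63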